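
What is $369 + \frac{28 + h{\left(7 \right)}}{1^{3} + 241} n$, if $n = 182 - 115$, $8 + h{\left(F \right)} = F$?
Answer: $\frac{91107}{242} \approx 376.48$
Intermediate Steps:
$h{\left(F \right)} = -8 + F$
$n = 67$ ($n = 182 - 115 = 67$)
$369 + \frac{28 + h{\left(7 \right)}}{1^{3} + 241} n = 369 + \frac{28 + \left(-8 + 7\right)}{1^{3} + 241} \cdot 67 = 369 + \frac{28 - 1}{1 + 241} \cdot 67 = 369 + \frac{27}{242} \cdot 67 = 369 + \frac{1809}{242} = \frac{91107}{242}$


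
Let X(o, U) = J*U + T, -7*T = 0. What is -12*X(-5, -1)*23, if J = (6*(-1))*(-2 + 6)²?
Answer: -26496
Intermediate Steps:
T = 0 (T = -⅐*0 = 0)
J = -96 (J = -6*4² = -6*16 = -96)
X(o, U) = -96*U (X(o, U) = -96*U + 0 = -96*U)
-12*X(-5, -1)*23 = -(-1152)*(-1)*23 = -12*96*23 = -1152*23 = -26496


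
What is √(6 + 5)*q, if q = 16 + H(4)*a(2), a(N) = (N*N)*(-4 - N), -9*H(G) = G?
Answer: 80*√11/3 ≈ 88.443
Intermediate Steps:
H(G) = -G/9
a(N) = N²*(-4 - N)
q = 80/3 (q = 16 + (-⅑*4)*(2²*(-4 - 1*2)) = 16 - 16*(-4 - 2)/9 = 16 - 16*(-6)/9 = 16 - 4/9*(-24) = 16 + 32/3 = 80/3 ≈ 26.667)
√(6 + 5)*q = √(6 + 5)*(80/3) = √11*(80/3) = 80*√11/3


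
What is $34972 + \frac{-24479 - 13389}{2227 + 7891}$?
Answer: $\frac{176904414}{5059} \approx 34968.0$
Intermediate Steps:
$34972 + \frac{-24479 - 13389}{2227 + 7891} = 34972 - \frac{37868}{10118} = 34972 - \frac{18934}{5059} = \frac{176904414}{5059}$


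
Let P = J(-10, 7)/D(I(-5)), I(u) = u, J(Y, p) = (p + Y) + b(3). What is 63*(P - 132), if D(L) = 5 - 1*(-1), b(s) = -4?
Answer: -16779/2 ≈ -8389.5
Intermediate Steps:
J(Y, p) = -4 + Y + p (J(Y, p) = (p + Y) - 4 = (Y + p) - 4 = -4 + Y + p)
D(L) = 6 (D(L) = 5 + 1 = 6)
P = -7/6 (P = (-4 - 10 + 7)/6 = -7*⅙ = -7/6 ≈ -1.1667)
63*(P - 132) = 63*(-7/6 - 132) = 63*(-799/6) = -16779/2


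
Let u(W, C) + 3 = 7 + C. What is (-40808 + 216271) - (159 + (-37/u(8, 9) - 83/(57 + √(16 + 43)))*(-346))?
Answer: 3603869231/20735 + 14359*√59/1595 ≈ 1.7388e+5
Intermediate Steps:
u(W, C) = 4 + C (u(W, C) = -3 + (7 + C) = 4 + C)
(-40808 + 216271) - (159 + (-37/u(8, 9) - 83/(57 + √(16 + 43)))*(-346)) = (-40808 + 216271) - (159 + (-37/(4 + 9) - 83/(57 + √(16 + 43)))*(-346)) = 175463 - (159 + (-37/13 - 83/(57 + √59))*(-346)) = 175463 - (159 + (12802/13 + 28718/(57 + √59))) = 175463 - (14869/13 + 28718/(57 + √59)) = 175463 + (-14869/13 - 28718/(57 + √59)) = 2266150/13 - 28718/(57 + √59)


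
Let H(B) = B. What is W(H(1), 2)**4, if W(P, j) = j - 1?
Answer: 1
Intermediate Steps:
W(P, j) = -1 + j
W(H(1), 2)**4 = (-1 + 2)**4 = 1**4 = 1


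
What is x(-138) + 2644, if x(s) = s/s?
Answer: 2645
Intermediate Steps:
x(s) = 1
x(-138) + 2644 = 1 + 2644 = 2645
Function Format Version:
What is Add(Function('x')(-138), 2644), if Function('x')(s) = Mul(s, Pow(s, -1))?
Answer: 2645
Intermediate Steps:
Function('x')(s) = 1
Add(Function('x')(-138), 2644) = Add(1, 2644) = 2645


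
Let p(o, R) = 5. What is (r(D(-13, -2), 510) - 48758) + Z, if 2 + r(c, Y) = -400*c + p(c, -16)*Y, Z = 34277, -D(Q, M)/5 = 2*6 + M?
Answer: 8067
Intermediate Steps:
D(Q, M) = -60 - 5*M (D(Q, M) = -5*(2*6 + M) = -5*(12 + M) = -60 - 5*M)
r(c, Y) = -2 - 400*c + 5*Y (r(c, Y) = -2 + (-400*c + 5*Y) = -2 - 400*c + 5*Y)
(r(D(-13, -2), 510) - 48758) + Z = ((-2 - 400*(-60 - 5*(-2)) + 5*510) - 48758) + 34277 = ((-2 - 400*(-60 + 10) + 2550) - 48758) + 34277 = ((-2 - 400*(-50) + 2550) - 48758) + 34277 = ((-2 + 20000 + 2550) - 48758) + 34277 = (22548 - 48758) + 34277 = -26210 + 34277 = 8067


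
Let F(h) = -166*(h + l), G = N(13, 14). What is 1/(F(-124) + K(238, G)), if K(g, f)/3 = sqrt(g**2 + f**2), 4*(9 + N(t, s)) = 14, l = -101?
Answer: 16600/619783303 - 2*sqrt(226697)/1859349909 ≈ 2.6271e-5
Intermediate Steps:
N(t, s) = -11/2 (N(t, s) = -9 + (1/4)*14 = -9 + 7/2 = -11/2)
G = -11/2 ≈ -5.5000
K(g, f) = 3*sqrt(f**2 + g**2) (K(g, f) = 3*sqrt(g**2 + f**2) = 3*sqrt(f**2 + g**2))
F(h) = 16766 - 166*h (F(h) = -166*(h - 101) = -166*(-101 + h) = 16766 - 166*h)
1/(F(-124) + K(238, G)) = 1/((16766 - 166*(-124)) + 3*sqrt((-11/2)**2 + 238**2)) = 1/((16766 + 20584) + 3*sqrt(121/4 + 56644)) = 1/(37350 + 3*sqrt(226697/4)) = 1/(37350 + 3*(sqrt(226697)/2)) = 1/(37350 + 3*sqrt(226697)/2)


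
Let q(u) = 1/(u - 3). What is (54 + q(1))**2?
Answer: 11449/4 ≈ 2862.3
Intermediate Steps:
q(u) = 1/(-3 + u)
(54 + q(1))**2 = (54 + 1/(-3 + 1))**2 = (54 + 1/(-2))**2 = (54 - 1/2)**2 = (107/2)**2 = 11449/4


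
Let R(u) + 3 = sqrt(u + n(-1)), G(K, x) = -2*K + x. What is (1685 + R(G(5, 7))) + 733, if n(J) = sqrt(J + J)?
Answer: 2415 + sqrt(-3 + I*sqrt(2)) ≈ 2415.4 + 1.7772*I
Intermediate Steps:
G(K, x) = x - 2*K
n(J) = sqrt(2)*sqrt(J) (n(J) = sqrt(2*J) = sqrt(2)*sqrt(J))
R(u) = -3 + sqrt(u + I*sqrt(2)) (R(u) = -3 + sqrt(u + sqrt(2)*sqrt(-1)) = -3 + sqrt(u + sqrt(2)*I) = -3 + sqrt(u + I*sqrt(2)))
(1685 + R(G(5, 7))) + 733 = (1685 + (-3 + sqrt((7 - 2*5) + I*sqrt(2)))) + 733 = (1685 + (-3 + sqrt((7 - 10) + I*sqrt(2)))) + 733 = (1685 + (-3 + sqrt(-3 + I*sqrt(2)))) + 733 = (1682 + sqrt(-3 + I*sqrt(2))) + 733 = 2415 + sqrt(-3 + I*sqrt(2))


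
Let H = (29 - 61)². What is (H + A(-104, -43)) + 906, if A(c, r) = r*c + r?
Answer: 6359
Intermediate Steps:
H = 1024 (H = (-32)² = 1024)
A(c, r) = r + c*r (A(c, r) = c*r + r = r + c*r)
(H + A(-104, -43)) + 906 = (1024 - 43*(1 - 104)) + 906 = (1024 - 43*(-103)) + 906 = (1024 + 4429) + 906 = 5453 + 906 = 6359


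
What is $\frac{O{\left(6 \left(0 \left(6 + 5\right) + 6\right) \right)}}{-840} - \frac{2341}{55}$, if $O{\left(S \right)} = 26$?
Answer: $- \frac{196787}{4620} \approx -42.595$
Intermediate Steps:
$\frac{O{\left(6 \left(0 \left(6 + 5\right) + 6\right) \right)}}{-840} - \frac{2341}{55} = \frac{26}{-840} - \frac{2341}{55} = 26 \left(- \frac{1}{840}\right) - \frac{2341}{55} = - \frac{13}{420} - \frac{2341}{55} = - \frac{196787}{4620}$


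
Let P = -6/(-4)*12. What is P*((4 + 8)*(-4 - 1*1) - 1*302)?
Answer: -6516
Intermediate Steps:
P = 18 (P = -6*(-¼)*12 = (3/2)*12 = 18)
P*((4 + 8)*(-4 - 1*1) - 1*302) = 18*((4 + 8)*(-4 - 1*1) - 1*302) = 18*(12*(-4 - 1) - 302) = 18*(12*(-5) - 302) = 18*(-60 - 302) = 18*(-362) = -6516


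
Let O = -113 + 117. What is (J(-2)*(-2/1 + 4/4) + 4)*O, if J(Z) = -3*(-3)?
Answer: -20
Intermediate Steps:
O = 4
J(Z) = 9
(J(-2)*(-2/1 + 4/4) + 4)*O = (9*(-2/1 + 4/4) + 4)*4 = (9*(-2*1 + 4*(1/4)) + 4)*4 = (9*(-2 + 1) + 4)*4 = (9*(-1) + 4)*4 = (-9 + 4)*4 = -5*4 = -20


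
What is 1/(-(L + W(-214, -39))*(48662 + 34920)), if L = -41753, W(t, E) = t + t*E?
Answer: 1/2810110422 ≈ 3.5586e-10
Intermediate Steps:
W(t, E) = t + E*t
1/(-(L + W(-214, -39))*(48662 + 34920)) = 1/(-(-41753 - 214*(1 - 39))*(48662 + 34920)) = 1/(-(-41753 - 214*(-38))*83582) = 1/(-(-41753 + 8132)*83582) = 1/(-(-33621)*83582) = 1/(-1*(-2810110422)) = 1/2810110422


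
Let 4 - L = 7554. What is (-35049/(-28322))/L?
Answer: -5007/30547300 ≈ -0.00016391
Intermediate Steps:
L = -7550 (L = 4 - 1*7554 = 4 - 7554 = -7550)
(-35049/(-28322))/L = -35049/(-28322)/(-7550) = -35049*(-1/28322)*(-1/7550) = (5007/4046)*(-1/7550) = -5007/30547300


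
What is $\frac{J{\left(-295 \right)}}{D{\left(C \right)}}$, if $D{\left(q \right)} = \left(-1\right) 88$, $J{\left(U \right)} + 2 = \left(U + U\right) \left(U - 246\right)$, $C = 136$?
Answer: $- \frac{79797}{22} \approx -3627.1$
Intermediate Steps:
$J{\left(U \right)} = -2 + 2 U \left(-246 + U\right)$ ($J{\left(U \right)} = -2 + \left(U + U\right) \left(U - 246\right) = -2 + 2 U \left(-246 + U\right)$)
$D{\left(q \right)} = -88$
$\frac{J{\left(-295 \right)}}{D{\left(C \right)}} = \frac{-2 - -145140 + 2 \left(-295\right)^{2}}{-88} = \left(-2 + 145140 + 2 \cdot 87025\right) \left(- \frac{1}{88}\right) = \left(-2 + 145140 + 174050\right) \left(- \frac{1}{88}\right) = 319188 \left(- \frac{1}{88}\right) = - \frac{79797}{22}$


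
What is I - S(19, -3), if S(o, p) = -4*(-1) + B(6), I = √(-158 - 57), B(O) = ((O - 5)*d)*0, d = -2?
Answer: -4 + I*√215 ≈ -4.0 + 14.663*I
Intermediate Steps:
B(O) = 0 (B(O) = ((O - 5)*(-2))*0 = ((-5 + O)*(-2))*0 = (10 - 2*O)*0 = 0)
I = I*√215 (I = √(-215) = I*√215 ≈ 14.663*I)
S(o, p) = 4 (S(o, p) = -4*(-1) + 0 = 4 + 0 = 4)
I - S(19, -3) = I*√215 - 1*4 = I*√215 - 4 = -4 + I*√215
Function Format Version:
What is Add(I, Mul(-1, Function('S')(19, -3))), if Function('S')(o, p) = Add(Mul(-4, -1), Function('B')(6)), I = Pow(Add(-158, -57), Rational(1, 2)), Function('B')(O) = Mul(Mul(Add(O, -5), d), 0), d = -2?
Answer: Add(-4, Mul(I, Pow(215, Rational(1, 2)))) ≈ Add(-4.0000, Mul(14.663, I))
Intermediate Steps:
Function('B')(O) = 0 (Function('B')(O) = Mul(Mul(Add(O, -5), -2), 0) = Mul(Mul(Add(-5, O), -2), 0) = Mul(Add(10, Mul(-2, O)), 0) = 0)
I = Mul(I, Pow(215, Rational(1, 2))) (I = Pow(-215, Rational(1, 2)) = Mul(I, Pow(215, Rational(1, 2))) ≈ Mul(14.663, I))
Function('S')(o, p) = 4 (Function('S')(o, p) = Add(Mul(-4, -1), 0) = Add(4, 0) = 4)
Add(I, Mul(-1, Function('S')(19, -3))) = Add(Mul(I, Pow(215, Rational(1, 2))), Mul(-1, 4)) = Add(Mul(I, Pow(215, Rational(1, 2))), -4) = Add(-4, Mul(I, Pow(215, Rational(1, 2))))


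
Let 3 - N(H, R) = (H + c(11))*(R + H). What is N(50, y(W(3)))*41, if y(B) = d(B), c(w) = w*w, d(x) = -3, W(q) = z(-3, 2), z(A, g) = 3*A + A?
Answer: -329394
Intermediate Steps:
z(A, g) = 4*A
W(q) = -12 (W(q) = 4*(-3) = -12)
c(w) = w**2
y(B) = -3
N(H, R) = 3 - (121 + H)*(H + R) (N(H, R) = 3 - (H + 11**2)*(R + H) = 3 - (H + 121)*(H + R) = 3 - (121 + H)*(H + R))
N(50, y(W(3)))*41 = (3 - 1*50**2 - 121*50 - 121*(-3) - 1*50*(-3))*41 = (3 - 1*2500 - 6050 + 363 + 150)*41 = (3 - 2500 - 6050 + 363 + 150)*41 = -8034*41 = -329394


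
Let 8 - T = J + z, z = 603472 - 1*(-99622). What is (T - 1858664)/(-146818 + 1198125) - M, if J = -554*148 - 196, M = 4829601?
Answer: -5077395818069/1051307 ≈ -4.8296e+6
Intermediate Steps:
J = -82188 (J = -81992 - 196 = -82188)
z = 703094 (z = 603472 + 99622 = 703094)
T = -620898 (T = 8 - (-82188 + 703094) = 8 - 1*620906 = 8 - 620906 = -620898)
(T - 1858664)/(-146818 + 1198125) - M = (-620898 - 1858664)/(-146818 + 1198125) - 1*4829601 = -2479562/1051307 - 4829601 = -5077395818069/1051307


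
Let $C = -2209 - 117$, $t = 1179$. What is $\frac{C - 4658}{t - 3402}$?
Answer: $\frac{776}{247} \approx 3.1417$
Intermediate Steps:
$C = -2326$ ($C = -2209 - 117 = -2326$)
$\frac{C - 4658}{t - 3402} = \frac{-2326 - 4658}{1179 - 3402} = - \frac{6984}{-2223} = \left(-6984\right) \left(- \frac{1}{2223}\right) = \frac{776}{247}$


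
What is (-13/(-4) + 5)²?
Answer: 1089/16 ≈ 68.063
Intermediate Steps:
(-13/(-4) + 5)² = (-13*(-¼) + 5)² = (13/4 + 5)² = (33/4)² = 1089/16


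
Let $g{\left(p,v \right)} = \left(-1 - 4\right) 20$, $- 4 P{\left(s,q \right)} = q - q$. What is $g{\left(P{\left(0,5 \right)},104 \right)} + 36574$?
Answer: $36474$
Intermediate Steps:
$P{\left(s,q \right)} = 0$ ($P{\left(s,q \right)} = - \frac{q - q}{4} = \left(- \frac{1}{4}\right) 0 = 0$)
$g{\left(p,v \right)} = -100$ ($g{\left(p,v \right)} = \left(-1 - 4\right) 20 = \left(-5\right) 20 = -100$)
$g{\left(P{\left(0,5 \right)},104 \right)} + 36574 = -100 + 36574 = 36474$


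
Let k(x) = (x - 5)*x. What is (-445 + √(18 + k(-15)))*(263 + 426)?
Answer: -306605 + 689*√318 ≈ -2.9432e+5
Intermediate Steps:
k(x) = x*(-5 + x) (k(x) = (-5 + x)*x = x*(-5 + x))
(-445 + √(18 + k(-15)))*(263 + 426) = (-445 + √(18 - 15*(-5 - 15)))*(263 + 426) = (-445 + √(18 - 15*(-20)))*689 = (-445 + √(18 + 300))*689 = (-445 + √318)*689 = -306605 + 689*√318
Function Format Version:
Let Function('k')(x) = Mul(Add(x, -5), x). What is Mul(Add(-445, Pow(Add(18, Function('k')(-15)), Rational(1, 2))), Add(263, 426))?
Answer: Add(-306605, Mul(689, Pow(318, Rational(1, 2)))) ≈ -2.9432e+5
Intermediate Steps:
Function('k')(x) = Mul(x, Add(-5, x)) (Function('k')(x) = Mul(Add(-5, x), x) = Mul(x, Add(-5, x)))
Mul(Add(-445, Pow(Add(18, Function('k')(-15)), Rational(1, 2))), Add(263, 426)) = Mul(Add(-445, Pow(Add(18, Mul(-15, Add(-5, -15))), Rational(1, 2))), Add(263, 426)) = Mul(Add(-445, Pow(Add(18, Mul(-15, -20)), Rational(1, 2))), 689) = Mul(Add(-445, Pow(Add(18, 300), Rational(1, 2))), 689) = Mul(Add(-445, Pow(318, Rational(1, 2))), 689) = Add(-306605, Mul(689, Pow(318, Rational(1, 2))))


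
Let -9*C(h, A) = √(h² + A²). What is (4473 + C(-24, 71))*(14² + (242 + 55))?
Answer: 2205189 - 493*√5617/9 ≈ 2.2011e+6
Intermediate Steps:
C(h, A) = -√(A² + h²)/9 (C(h, A) = -√(h² + A²)/9 = -√(A² + h²)/9)
(4473 + C(-24, 71))*(14² + (242 + 55)) = (4473 - √(71² + (-24)²)/9)*(14² + (242 + 55)) = (4473 - √(5041 + 576)/9)*(196 + 297) = (4473 - √5617/9)*493 = 2205189 - 493*√5617/9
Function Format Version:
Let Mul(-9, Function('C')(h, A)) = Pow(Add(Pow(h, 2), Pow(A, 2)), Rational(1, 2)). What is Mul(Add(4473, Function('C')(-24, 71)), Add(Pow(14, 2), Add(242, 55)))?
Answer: Add(2205189, Mul(Rational(-493, 9), Pow(5617, Rational(1, 2)))) ≈ 2.2011e+6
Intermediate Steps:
Function('C')(h, A) = Mul(Rational(-1, 9), Pow(Add(Pow(A, 2), Pow(h, 2)), Rational(1, 2))) (Function('C')(h, A) = Mul(Rational(-1, 9), Pow(Add(Pow(h, 2), Pow(A, 2)), Rational(1, 2))) = Mul(Rational(-1, 9), Pow(Add(Pow(A, 2), Pow(h, 2)), Rational(1, 2))))
Mul(Add(4473, Function('C')(-24, 71)), Add(Pow(14, 2), Add(242, 55))) = Mul(Add(4473, Mul(Rational(-1, 9), Pow(Add(Pow(71, 2), Pow(-24, 2)), Rational(1, 2)))), Add(Pow(14, 2), Add(242, 55))) = Mul(Add(4473, Mul(Rational(-1, 9), Pow(Add(5041, 576), Rational(1, 2)))), Add(196, 297)) = Mul(Add(4473, Mul(Rational(-1, 9), Pow(5617, Rational(1, 2)))), 493) = Add(2205189, Mul(Rational(-493, 9), Pow(5617, Rational(1, 2))))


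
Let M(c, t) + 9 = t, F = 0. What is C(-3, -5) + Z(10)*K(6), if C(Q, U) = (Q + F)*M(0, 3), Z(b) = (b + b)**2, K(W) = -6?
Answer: -2382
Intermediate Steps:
M(c, t) = -9 + t
Z(b) = 4*b**2 (Z(b) = (2*b)**2 = 4*b**2)
C(Q, U) = -6*Q (C(Q, U) = (Q + 0)*(-9 + 3) = Q*(-6) = -6*Q)
C(-3, -5) + Z(10)*K(6) = -6*(-3) + (4*10**2)*(-6) = 18 + (4*100)*(-6) = 18 + 400*(-6) = 18 - 2400 = -2382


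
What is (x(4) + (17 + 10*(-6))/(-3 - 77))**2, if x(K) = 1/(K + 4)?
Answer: 2809/6400 ≈ 0.43891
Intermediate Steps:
x(K) = 1/(4 + K)
(x(4) + (17 + 10*(-6))/(-3 - 77))**2 = (1/(4 + 4) + (17 + 10*(-6))/(-3 - 77))**2 = (1/8 + (17 - 60)/(-80))**2 = (1/8 - 43*(-1/80))**2 = (1/8 + 43/80)**2 = (53/80)**2 = 2809/6400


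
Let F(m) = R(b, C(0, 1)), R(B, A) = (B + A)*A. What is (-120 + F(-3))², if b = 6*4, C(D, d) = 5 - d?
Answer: 64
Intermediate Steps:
b = 24
R(B, A) = A*(A + B) (R(B, A) = (A + B)*A = A*(A + B))
F(m) = 112 (F(m) = (5 - 1*1)*((5 - 1*1) + 24) = (5 - 1)*((5 - 1) + 24) = 4*(4 + 24) = 4*28 = 112)
(-120 + F(-3))² = (-120 + 112)² = (-8)² = 64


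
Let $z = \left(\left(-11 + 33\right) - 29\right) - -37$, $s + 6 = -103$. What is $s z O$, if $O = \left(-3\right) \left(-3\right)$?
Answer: $-29430$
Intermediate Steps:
$s = -109$ ($s = -6 - 103 = -109$)
$O = 9$
$z = 30$ ($z = \left(22 - 29\right) + 37 = -7 + 37 = 30$)
$s z O = \left(-109\right) 30 \cdot 9 = \left(-3270\right) 9 = -29430$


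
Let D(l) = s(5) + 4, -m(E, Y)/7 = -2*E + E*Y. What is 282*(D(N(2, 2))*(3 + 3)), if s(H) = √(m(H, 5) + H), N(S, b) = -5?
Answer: 6768 + 16920*I ≈ 6768.0 + 16920.0*I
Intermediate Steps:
m(E, Y) = 14*E - 7*E*Y (m(E, Y) = -7*(-2*E + E*Y) = 14*E - 7*E*Y)
s(H) = 2*√5*√(-H) (s(H) = √(7*H*(2 - 1*5) + H) = √(7*H*(2 - 5) + H) = √(7*H*(-3) + H) = √(-21*H + H) = √(-20*H) = 2*√5*√(-H))
D(l) = 4 + 10*I (D(l) = 2*√5*√(-1*5) + 4 = 2*√5*√(-5) + 4 = 2*√5*(I*√5) + 4 = 10*I + 4 = 4 + 10*I)
282*(D(N(2, 2))*(3 + 3)) = 282*((4 + 10*I)*(3 + 3)) = 282*((4 + 10*I)*6) = 282*(24 + 60*I) = 6768 + 16920*I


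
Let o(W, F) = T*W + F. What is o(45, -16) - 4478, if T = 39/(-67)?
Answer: -302853/67 ≈ -4520.2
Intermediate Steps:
T = -39/67 (T = 39*(-1/67) = -39/67 ≈ -0.58209)
o(W, F) = F - 39*W/67 (o(W, F) = -39*W/67 + F = F - 39*W/67)
o(45, -16) - 4478 = (-16 - 39/67*45) - 4478 = (-16 - 1755/67) - 4478 = -2827/67 - 4478 = -302853/67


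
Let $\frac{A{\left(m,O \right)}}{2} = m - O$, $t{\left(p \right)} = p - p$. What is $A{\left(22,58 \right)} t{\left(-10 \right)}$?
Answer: $0$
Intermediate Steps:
$t{\left(p \right)} = 0$
$A{\left(m,O \right)} = - 2 O + 2 m$ ($A{\left(m,O \right)} = 2 \left(m - O\right) = - 2 O + 2 m$)
$A{\left(22,58 \right)} t{\left(-10 \right)} = \left(\left(-2\right) 58 + 2 \cdot 22\right) 0 = \left(-116 + 44\right) 0 = \left(-72\right) 0 = 0$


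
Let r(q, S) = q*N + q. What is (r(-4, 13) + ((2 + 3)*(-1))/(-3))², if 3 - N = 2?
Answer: 361/9 ≈ 40.111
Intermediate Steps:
N = 1 (N = 3 - 1*2 = 3 - 2 = 1)
r(q, S) = 2*q (r(q, S) = q*1 + q = q + q = 2*q)
(r(-4, 13) + ((2 + 3)*(-1))/(-3))² = (2*(-4) + ((2 + 3)*(-1))/(-3))² = (-8 + (5*(-1))*(-⅓))² = (-8 - 5*(-⅓))² = (-8 + 5/3)² = (-19/3)² = 361/9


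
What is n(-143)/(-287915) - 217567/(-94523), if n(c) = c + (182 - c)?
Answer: 62623599619/27214589545 ≈ 2.3011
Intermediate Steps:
n(c) = 182
n(-143)/(-287915) - 217567/(-94523) = 182/(-287915) - 217567/(-94523) = 182*(-1/287915) - 217567*(-1/94523) = -182/287915 + 217567/94523 = 62623599619/27214589545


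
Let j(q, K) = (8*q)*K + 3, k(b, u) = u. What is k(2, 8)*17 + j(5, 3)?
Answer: 259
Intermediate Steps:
j(q, K) = 3 + 8*K*q (j(q, K) = 8*K*q + 3 = 3 + 8*K*q)
k(2, 8)*17 + j(5, 3) = 8*17 + (3 + 8*3*5) = 136 + (3 + 120) = 136 + 123 = 259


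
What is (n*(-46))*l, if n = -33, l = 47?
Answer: 71346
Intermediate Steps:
(n*(-46))*l = -33*(-46)*47 = 1518*47 = 71346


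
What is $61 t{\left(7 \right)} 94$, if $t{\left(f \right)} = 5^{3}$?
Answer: $716750$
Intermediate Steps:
$t{\left(f \right)} = 125$
$61 t{\left(7 \right)} 94 = 61 \cdot 125 \cdot 94 = 7625 \cdot 94 = 716750$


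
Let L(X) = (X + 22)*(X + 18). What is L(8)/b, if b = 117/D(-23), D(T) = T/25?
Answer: -92/15 ≈ -6.1333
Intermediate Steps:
D(T) = T/25 (D(T) = T*(1/25) = T/25)
L(X) = (18 + X)*(22 + X) (L(X) = (22 + X)*(18 + X) = (18 + X)*(22 + X))
b = -2925/23 (b = 117/(((1/25)*(-23))) = 117/(-23/25) = 117*(-25/23) = -2925/23 ≈ -127.17)
L(8)/b = (396 + 8² + 40*8)/(-2925/23) = (396 + 64 + 320)*(-23/2925) = 780*(-23/2925) = -92/15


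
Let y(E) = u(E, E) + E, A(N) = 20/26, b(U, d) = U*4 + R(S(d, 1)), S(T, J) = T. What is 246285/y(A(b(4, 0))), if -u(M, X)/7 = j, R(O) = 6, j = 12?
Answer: -3201705/1082 ≈ -2959.1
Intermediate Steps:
b(U, d) = 6 + 4*U (b(U, d) = U*4 + 6 = 4*U + 6 = 6 + 4*U)
u(M, X) = -84 (u(M, X) = -7*12 = -84)
A(N) = 10/13 (A(N) = 20*(1/26) = 10/13)
y(E) = -84 + E
246285/y(A(b(4, 0))) = 246285/(-84 + 10/13) = 246285/(-1082/13) = 246285*(-13/1082) = -3201705/1082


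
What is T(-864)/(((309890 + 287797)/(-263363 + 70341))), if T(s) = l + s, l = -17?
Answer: 170052382/597687 ≈ 284.52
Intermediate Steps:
T(s) = -17 + s
T(-864)/(((309890 + 287797)/(-263363 + 70341))) = (-17 - 864)/(((309890 + 287797)/(-263363 + 70341))) = -881/(597687/(-193022)) = -881/(597687*(-1/193022)) = -881/(-597687/193022) = -881*(-193022/597687) = 170052382/597687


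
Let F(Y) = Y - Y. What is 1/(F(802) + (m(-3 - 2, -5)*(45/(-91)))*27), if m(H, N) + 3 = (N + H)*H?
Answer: -91/57105 ≈ -0.0015936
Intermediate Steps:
F(Y) = 0
m(H, N) = -3 + H*(H + N) (m(H, N) = -3 + (N + H)*H = -3 + (H + N)*H = -3 + H*(H + N))
1/(F(802) + (m(-3 - 2, -5)*(45/(-91)))*27) = 1/(0 + ((-3 + (-3 - 2)² + (-3 - 2)*(-5))*(45/(-91)))*27) = 1/(0 + ((-3 + (-5)² - 5*(-5))*(45*(-1/91)))*27) = 1/(0 + ((-3 + 25 + 25)*(-45/91))*27) = 1/(0 + (47*(-45/91))*27) = 1/(0 - 2115/91*27) = 1/(0 - 57105/91) = 1/(-57105/91) = -91/57105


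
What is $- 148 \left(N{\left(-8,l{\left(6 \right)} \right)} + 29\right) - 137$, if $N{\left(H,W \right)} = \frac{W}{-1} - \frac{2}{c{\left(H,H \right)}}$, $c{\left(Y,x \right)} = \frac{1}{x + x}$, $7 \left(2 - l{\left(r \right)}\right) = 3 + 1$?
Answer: $- \frac{62675}{7} \approx -8953.6$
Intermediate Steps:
$l{\left(r \right)} = \frac{10}{7}$ ($l{\left(r \right)} = 2 - \frac{3 + 1}{7} = 2 - \frac{4}{7} = \frac{10}{7}$)
$c{\left(Y,x \right)} = \frac{1}{2 x}$
$N{\left(H,W \right)} = - W - 4 H$ ($N{\left(H,W \right)} = \frac{W}{-1} - \frac{2}{\frac{1}{2} \frac{1}{H}} = W \left(-1\right) - 2 \cdot 2 H = - W - 4 H$)
$- 148 \left(N{\left(-8,l{\left(6 \right)} \right)} + 29\right) - 137 = - 148 \left(\left(\left(-1\right) \frac{10}{7} - -32\right) + 29\right) - 137 = - 148 \left(\left(- \frac{10}{7} + 32\right) + 29\right) - 137 = - 148 \left(\frac{214}{7} + 29\right) - 137 = \left(-148\right) \frac{417}{7} - 137 = - \frac{61716}{7} - 137 = - \frac{62675}{7}$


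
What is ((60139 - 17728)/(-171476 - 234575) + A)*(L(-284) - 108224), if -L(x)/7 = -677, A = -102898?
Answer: 4323797666458365/406051 ≈ 1.0648e+10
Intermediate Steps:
L(x) = 4739 (L(x) = -7*(-677) = 4739)
((60139 - 17728)/(-171476 - 234575) + A)*(L(-284) - 108224) = ((60139 - 17728)/(-171476 - 234575) - 102898)*(4739 - 108224) = (42411/(-406051) - 102898)*(-103485) = (42411*(-1/406051) - 102898)*(-103485) = (-42411/406051 - 102898)*(-103485) = -41781878209/406051*(-103485) = 4323797666458365/406051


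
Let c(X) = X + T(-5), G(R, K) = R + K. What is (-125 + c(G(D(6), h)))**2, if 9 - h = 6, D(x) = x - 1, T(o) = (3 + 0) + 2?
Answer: 12544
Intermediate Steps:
T(o) = 5 (T(o) = 3 + 2 = 5)
D(x) = -1 + x
h = 3 (h = 9 - 1*6 = 9 - 6 = 3)
G(R, K) = K + R
c(X) = 5 + X (c(X) = X + 5 = 5 + X)
(-125 + c(G(D(6), h)))**2 = (-125 + (5 + (3 + (-1 + 6))))**2 = (-125 + (5 + (3 + 5)))**2 = (-125 + (5 + 8))**2 = (-125 + 13)**2 = (-112)**2 = 12544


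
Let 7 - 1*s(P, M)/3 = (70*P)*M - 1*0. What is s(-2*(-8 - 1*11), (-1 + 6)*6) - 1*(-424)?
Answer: -238955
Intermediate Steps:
s(P, M) = 21 - 210*M*P (s(P, M) = 21 - 3*((70*P)*M - 1*0) = 21 - 3*(70*M*P + 0) = 21 - 210*M*P)
s(-2*(-8 - 1*11), (-1 + 6)*6) - 1*(-424) = (21 - 210*(-1 + 6)*6*(-2*(-8 - 1*11))) - 1*(-424) = (21 - 210*5*6*(-2*(-8 - 11))) + 424 = (21 - 210*30*(-2*(-19))) + 424 = (21 - 210*30*38) + 424 = (21 - 239400) + 424 = -239379 + 424 = -238955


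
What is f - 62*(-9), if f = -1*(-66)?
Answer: 624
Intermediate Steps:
f = 66
f - 62*(-9) = 66 - 62*(-9) = 66 + 558 = 624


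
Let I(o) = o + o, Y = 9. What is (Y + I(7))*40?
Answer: 920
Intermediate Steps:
I(o) = 2*o
(Y + I(7))*40 = (9 + 2*7)*40 = (9 + 14)*40 = 23*40 = 920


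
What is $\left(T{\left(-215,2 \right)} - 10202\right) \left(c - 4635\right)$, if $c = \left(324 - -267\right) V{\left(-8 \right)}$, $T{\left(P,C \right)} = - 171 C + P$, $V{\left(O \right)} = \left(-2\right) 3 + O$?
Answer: $138887931$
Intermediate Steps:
$V{\left(O \right)} = -6 + O$
$T{\left(P,C \right)} = P - 171 C$
$c = -8274$ ($c = \left(324 - -267\right) \left(-6 - 8\right) = \left(324 + 267\right) \left(-14\right) = 591 \left(-14\right) = -8274$)
$\left(T{\left(-215,2 \right)} - 10202\right) \left(c - 4635\right) = \left(\left(-215 - 342\right) - 10202\right) \left(-8274 - 4635\right) = \left(\left(-215 - 342\right) - 10202\right) \left(-12909\right) = \left(-557 - 10202\right) \left(-12909\right) = \left(-10759\right) \left(-12909\right) = 138887931$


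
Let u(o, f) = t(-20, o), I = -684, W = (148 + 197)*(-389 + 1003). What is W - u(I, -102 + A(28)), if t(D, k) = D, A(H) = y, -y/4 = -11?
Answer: 211850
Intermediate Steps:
y = 44 (y = -4*(-11) = 44)
A(H) = 44
W = 211830 (W = 345*614 = 211830)
u(o, f) = -20
W - u(I, -102 + A(28)) = 211830 - 1*(-20) = 211830 + 20 = 211850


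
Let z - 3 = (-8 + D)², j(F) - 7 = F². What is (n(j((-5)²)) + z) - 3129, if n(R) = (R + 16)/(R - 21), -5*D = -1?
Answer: -46804119/15275 ≈ -3064.1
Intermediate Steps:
D = ⅕ (D = -⅕*(-1) = ⅕ ≈ 0.20000)
j(F) = 7 + F²
n(R) = (16 + R)/(-21 + R)
z = 1596/25 (z = 3 + (-8 + ⅕)² = 3 + (-39/5)² = 3 + 1521/25 = 1596/25 ≈ 63.840)
(n(j((-5)²)) + z) - 3129 = ((16 + (7 + ((-5)²)²))/(-21 + (7 + ((-5)²)²)) + 1596/25) - 3129 = ((16 + (7 + 25²))/(-21 + (7 + 25²)) + 1596/25) - 3129 = ((16 + (7 + 625))/(-21 + (7 + 625)) + 1596/25) - 3129 = ((16 + 632)/(-21 + 632) + 1596/25) - 3129 = (648/611 + 1596/25) - 3129 = 991356/15275 - 3129 = -46804119/15275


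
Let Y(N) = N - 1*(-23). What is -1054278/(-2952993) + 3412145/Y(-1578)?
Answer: -671626726513/306126941 ≈ -2193.9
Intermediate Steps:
Y(N) = 23 + N (Y(N) = N + 23 = 23 + N)
-1054278/(-2952993) + 3412145/Y(-1578) = -1054278/(-2952993) + 3412145/(23 - 1578) = -1054278*(-1/2952993) + 3412145/(-1555) = 351426/984331 + 3412145*(-1/1555) = 351426/984331 - 682429/311 = -671626726513/306126941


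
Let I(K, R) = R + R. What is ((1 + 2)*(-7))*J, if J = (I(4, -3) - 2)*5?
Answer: 840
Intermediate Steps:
I(K, R) = 2*R
J = -40 (J = (2*(-3) - 2)*5 = (-6 - 2)*5 = -8*5 = -40)
((1 + 2)*(-7))*J = ((1 + 2)*(-7))*(-40) = (3*(-7))*(-40) = -21*(-40) = 840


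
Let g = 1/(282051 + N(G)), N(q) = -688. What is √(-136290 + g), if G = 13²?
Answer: I*√10789416626255647/281363 ≈ 369.17*I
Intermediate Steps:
G = 169
g = 1/281363 (g = 1/(282051 - 688) = 1/281363 ≈ 3.5541e-6)
√(-136290 + g) = √(-136290 + 1/281363) = √(-38346963269/281363) = I*√10789416626255647/281363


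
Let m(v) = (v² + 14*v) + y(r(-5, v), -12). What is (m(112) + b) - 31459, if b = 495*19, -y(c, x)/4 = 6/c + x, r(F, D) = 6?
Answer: -7898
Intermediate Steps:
y(c, x) = -24/c - 4*x (y(c, x) = -4*(6/c + x) = -4*(x + 6/c) = -24/c - 4*x)
m(v) = 44 + v² + 14*v (m(v) = (v² + 14*v) + (-24/6 - 4*(-12)) = (v² + 14*v) + (-24*⅙ + 48) = (v² + 14*v) + (-4 + 48) = (v² + 14*v) + 44 = 44 + v² + 14*v)
b = 9405
(m(112) + b) - 31459 = ((44 + 112² + 14*112) + 9405) - 31459 = ((44 + 12544 + 1568) + 9405) - 31459 = (14156 + 9405) - 31459 = 23561 - 31459 = -7898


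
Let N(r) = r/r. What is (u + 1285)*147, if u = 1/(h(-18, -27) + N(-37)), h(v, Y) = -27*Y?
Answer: 137893497/730 ≈ 1.8890e+5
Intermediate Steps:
N(r) = 1
u = 1/730 (u = 1/(-27*(-27) + 1) = 1/(729 + 1) = 1/730 ≈ 0.0013699)
(u + 1285)*147 = (1/730 + 1285)*147 = (938051/730)*147 = 137893497/730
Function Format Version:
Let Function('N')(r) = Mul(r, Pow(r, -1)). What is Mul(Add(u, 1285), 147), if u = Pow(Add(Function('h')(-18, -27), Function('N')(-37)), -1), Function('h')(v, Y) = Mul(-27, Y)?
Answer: Rational(137893497, 730) ≈ 1.8890e+5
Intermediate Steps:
Function('N')(r) = 1
u = Rational(1, 730) (u = Pow(Add(Mul(-27, -27), 1), -1) = Pow(Add(729, 1), -1) = Pow(730, -1) = Rational(1, 730) ≈ 0.0013699)
Mul(Add(u, 1285), 147) = Mul(Add(Rational(1, 730), 1285), 147) = Mul(Rational(938051, 730), 147) = Rational(137893497, 730)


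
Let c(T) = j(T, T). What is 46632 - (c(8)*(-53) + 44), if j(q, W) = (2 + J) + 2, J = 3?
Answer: 46959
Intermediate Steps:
j(q, W) = 7 (j(q, W) = (2 + 3) + 2 = 5 + 2 = 7)
c(T) = 7
46632 - (c(8)*(-53) + 44) = 46632 - (7*(-53) + 44) = 46632 - (-371 + 44) = 46632 - 1*(-327) = 46632 + 327 = 46959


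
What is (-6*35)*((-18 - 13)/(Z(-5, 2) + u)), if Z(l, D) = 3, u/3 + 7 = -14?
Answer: -217/2 ≈ -108.50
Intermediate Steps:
u = -63 (u = -21 + 3*(-14) = -21 - 42 = -63)
(-6*35)*((-18 - 13)/(Z(-5, 2) + u)) = (-6*35)*((-18 - 13)/(3 - 63)) = -(-6510)/(-60) = -(-6510)*(-1)/60 = -210*31/60 = -217/2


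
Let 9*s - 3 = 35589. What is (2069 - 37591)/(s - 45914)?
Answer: 53283/62939 ≈ 0.84658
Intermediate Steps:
s = 11864/3 (s = ⅓ + (⅑)*35589 = ⅓ + 11863/3 = 11864/3 ≈ 3954.7)
(2069 - 37591)/(s - 45914) = (2069 - 37591)/(11864/3 - 45914) = -35522/(-125878/3) = -35522*(-3/125878) = 53283/62939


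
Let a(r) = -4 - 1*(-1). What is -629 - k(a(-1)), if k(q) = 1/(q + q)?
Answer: -3773/6 ≈ -628.83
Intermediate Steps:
a(r) = -3 (a(r) = -4 + 1 = -3)
k(q) = 1/(2*q)
-629 - k(a(-1)) = -629 - 1/(2*(-3)) = -629 - (-1)/(2*3) = -629 - 1*(-⅙) = -629 + ⅙ = -3773/6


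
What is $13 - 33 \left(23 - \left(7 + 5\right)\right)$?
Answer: $-350$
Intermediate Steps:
$13 - 33 \left(23 - \left(7 + 5\right)\right) = 13 - 33 \left(23 - 12\right) = 13 - 363 = -350$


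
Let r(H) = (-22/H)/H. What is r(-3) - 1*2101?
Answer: -18931/9 ≈ -2103.4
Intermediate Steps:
r(H) = -22/H**2
r(-3) - 1*2101 = -22/(-3)**2 - 1*2101 = -22*1/9 - 2101 = -22/9 - 2101 = -18931/9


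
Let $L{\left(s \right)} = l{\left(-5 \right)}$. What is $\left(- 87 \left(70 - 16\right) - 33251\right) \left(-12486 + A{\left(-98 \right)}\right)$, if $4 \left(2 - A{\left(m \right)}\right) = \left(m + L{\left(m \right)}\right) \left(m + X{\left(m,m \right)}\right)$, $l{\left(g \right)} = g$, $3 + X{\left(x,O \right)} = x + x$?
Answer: $\frac{3055919123}{4} \approx 7.6398 \cdot 10^{8}$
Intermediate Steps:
$X{\left(x,O \right)} = -3 + 2 x$ ($X{\left(x,O \right)} = -3 + \left(x + x\right) = -3 + 2 x$)
$L{\left(s \right)} = -5$
$A{\left(m \right)} = 2 - \frac{\left(-5 + m\right) \left(-3 + 3 m\right)}{4}$ ($A{\left(m \right)} = 2 - \frac{\left(m - 5\right) \left(m + \left(-3 + 2 m\right)\right)}{4} = 2 - \frac{\left(-5 + m\right) \left(-3 + 3 m\right)}{4}$)
$\left(- 87 \left(70 - 16\right) - 33251\right) \left(-12486 + A{\left(-98 \right)}\right) = \left(- 87 \left(70 - 16\right) - 33251\right) \left(-12486 - \left(\frac{1771}{4} + 7203\right)\right) = \left(\left(-87\right) 54 - 33251\right) \left(-12486 - \frac{30583}{4}\right) = \left(-4698 - 33251\right) \left(-12486 - \frac{30583}{4}\right) = - 37949 \left(-12486 - \frac{30583}{4}\right) = \left(-37949\right) \left(- \frac{80527}{4}\right) = \frac{3055919123}{4}$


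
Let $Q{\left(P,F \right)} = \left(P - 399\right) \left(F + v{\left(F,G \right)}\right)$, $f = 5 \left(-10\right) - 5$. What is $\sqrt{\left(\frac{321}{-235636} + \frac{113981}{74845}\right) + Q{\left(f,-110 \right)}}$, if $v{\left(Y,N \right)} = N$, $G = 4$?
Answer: $\frac{3 \sqrt{415797445909498618223095}}{8818088210} \approx 219.38$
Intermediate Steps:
$f = -55$ ($f = -50 - 5 = -55$)
$Q{\left(P,F \right)} = \left(-399 + P\right) \left(4 + F\right)$ ($Q{\left(P,F \right)} = \left(P - 399\right) \left(F + 4\right) = \left(-399 + P\right) \left(4 + F\right)$)
$\sqrt{\left(\frac{321}{-235636} + \frac{113981}{74845}\right) + Q{\left(f,-110 \right)}} = \sqrt{\left(\frac{321}{-235636} + \frac{113981}{74845}\right) - -48124} = \sqrt{\left(321 \left(- \frac{1}{235636}\right) + 113981 \cdot \frac{1}{74845}\right) + \left(-1596 + 43890 - 220 + 6050\right)} = \sqrt{\left(- \frac{321}{235636} + \frac{113981}{74845}\right) + 48124} = \sqrt{\frac{26834001671}{17636176420} + 48124} = \sqrt{\frac{848750188037751}{17636176420}} = \frac{3 \sqrt{415797445909498618223095}}{8818088210}$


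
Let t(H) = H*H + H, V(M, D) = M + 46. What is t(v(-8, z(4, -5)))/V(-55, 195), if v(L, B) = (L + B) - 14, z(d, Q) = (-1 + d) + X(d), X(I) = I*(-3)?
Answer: -310/3 ≈ -103.33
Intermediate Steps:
X(I) = -3*I
z(d, Q) = -1 - 2*d (z(d, Q) = (-1 + d) - 3*d = -1 - 2*d)
v(L, B) = -14 + B + L (v(L, B) = (B + L) - 14 = -14 + B + L)
V(M, D) = 46 + M
t(H) = H + H**2 (t(H) = H**2 + H = H + H**2)
t(v(-8, z(4, -5)))/V(-55, 195) = ((-14 + (-1 - 2*4) - 8)*(1 + (-14 + (-1 - 2*4) - 8)))/(46 - 55) = ((-14 + (-1 - 8) - 8)*(1 + (-14 + (-1 - 8) - 8)))/(-9) = ((-14 - 9 - 8)*(1 + (-14 - 9 - 8)))*(-1/9) = -31*(1 - 31)*(-1/9) = -31*(-30)*(-1/9) = 930*(-1/9) = -310/3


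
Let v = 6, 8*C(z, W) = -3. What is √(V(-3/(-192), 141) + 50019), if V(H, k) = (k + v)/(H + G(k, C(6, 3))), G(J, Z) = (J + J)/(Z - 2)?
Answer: 3*√115825871058755/144365 ≈ 223.65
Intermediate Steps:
C(z, W) = -3/8 (C(z, W) = (⅛)*(-3) = -3/8)
G(J, Z) = 2*J/(-2 + Z) (G(J, Z) = (2*J)/(-2 + Z) = 2*J/(-2 + Z))
V(H, k) = (6 + k)/(H - 16*k/19) (V(H, k) = (k + 6)/(H + 2*k/(-2 - 3/8)) = (6 + k)/(H + 2*k/(-19/8)) = (6 + k)/(H + 2*k*(-8/19)) = (6 + k)/(H - 16*k/19))
√(V(-3/(-192), 141) + 50019) = √(19*(6 + 141)/(-16*141 + 19*(-3/(-192))) + 50019) = √(19*147/(-2256 + 19*(-3*(-1/192))) + 50019) = √(19*147/(-2256 + 19*(1/64)) + 50019) = √(19*147/(-2256 + 19/64) + 50019) = √(19*147/(-144365/64) + 50019) = √(19*(-64/144365)*147 + 50019) = √(-178752/144365 + 50019) = √(7220814183/144365) = 3*√115825871058755/144365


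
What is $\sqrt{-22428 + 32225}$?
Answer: $\sqrt{9797} \approx 98.98$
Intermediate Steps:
$\sqrt{-22428 + 32225} = \sqrt{9797}$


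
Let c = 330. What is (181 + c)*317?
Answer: 161987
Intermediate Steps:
(181 + c)*317 = (181 + 330)*317 = 511*317 = 161987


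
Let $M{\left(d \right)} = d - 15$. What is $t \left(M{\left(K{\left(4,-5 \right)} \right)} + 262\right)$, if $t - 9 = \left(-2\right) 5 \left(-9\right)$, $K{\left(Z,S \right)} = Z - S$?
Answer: $25344$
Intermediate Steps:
$M{\left(d \right)} = -15 + d$
$t = 99$ ($t = 9 + \left(-2\right) 5 \left(-9\right) = 9 - -90 = 9 + 90 = 99$)
$t \left(M{\left(K{\left(4,-5 \right)} \right)} + 262\right) = 99 \left(\left(-15 + \left(4 - -5\right)\right) + 262\right) = 99 \left(\left(-15 + \left(4 + 5\right)\right) + 262\right) = 99 \left(\left(-15 + 9\right) + 262\right) = 99 \left(-6 + 262\right) = 99 \cdot 256 = 25344$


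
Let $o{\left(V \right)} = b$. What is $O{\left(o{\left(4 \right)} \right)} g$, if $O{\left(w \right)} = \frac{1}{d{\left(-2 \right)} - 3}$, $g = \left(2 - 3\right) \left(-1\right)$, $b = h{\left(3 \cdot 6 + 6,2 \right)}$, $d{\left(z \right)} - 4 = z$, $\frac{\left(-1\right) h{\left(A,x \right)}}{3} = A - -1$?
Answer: $-1$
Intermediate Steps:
$h{\left(A,x \right)} = -3 - 3 A$ ($h{\left(A,x \right)} = - 3 \left(A - -1\right) = - 3 \left(A + 1\right) = - 3 \left(1 + A\right) = -3 - 3 A$)
$d{\left(z \right)} = 4 + z$
$b = -75$ ($b = -3 - 3 \left(3 \cdot 6 + 6\right) = -3 - 3 \left(18 + 6\right) = -3 - 72 = -75$)
$g = 1$ ($g = \left(-1\right) \left(-1\right) = 1$)
$o{\left(V \right)} = -75$
$O{\left(w \right)} = -1$ ($O{\left(w \right)} = \frac{1}{\left(4 - 2\right) - 3} = \frac{1}{2 - 3} = \frac{1}{-1} = -1$)
$O{\left(o{\left(4 \right)} \right)} g = \left(-1\right) 1 = -1$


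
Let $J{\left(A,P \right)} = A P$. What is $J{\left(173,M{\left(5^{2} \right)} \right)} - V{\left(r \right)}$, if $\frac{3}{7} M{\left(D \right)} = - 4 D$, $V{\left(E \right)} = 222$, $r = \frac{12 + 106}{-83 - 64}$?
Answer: $- \frac{121766}{3} \approx -40589.0$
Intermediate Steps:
$r = - \frac{118}{147}$ ($r = \frac{118}{-147} = 118 \left(- \frac{1}{147}\right) = - \frac{118}{147} \approx -0.80272$)
$M{\left(D \right)} = - \frac{28 D}{3}$ ($M{\left(D \right)} = \frac{7 \left(- 4 D\right)}{3} = - \frac{28 D}{3}$)
$J{\left(173,M{\left(5^{2} \right)} \right)} - V{\left(r \right)} = 173 \left(- \frac{28 \cdot 5^{2}}{3}\right) - 222 = 173 \left(\left(- \frac{28}{3}\right) 25\right) - 222 = 173 \left(- \frac{700}{3}\right) - 222 = - \frac{121100}{3} - 222 = - \frac{121766}{3}$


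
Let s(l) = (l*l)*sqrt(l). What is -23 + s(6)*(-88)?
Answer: -23 - 3168*sqrt(6) ≈ -7783.0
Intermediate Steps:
s(l) = l**(5/2) (s(l) = l**2*sqrt(l) = l**(5/2))
-23 + s(6)*(-88) = -23 + 6**(5/2)*(-88) = -23 + (36*sqrt(6))*(-88) = -23 - 3168*sqrt(6)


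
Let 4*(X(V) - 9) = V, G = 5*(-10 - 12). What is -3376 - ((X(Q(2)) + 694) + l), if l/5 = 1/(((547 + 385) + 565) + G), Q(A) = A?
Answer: -11316543/2774 ≈ -4079.5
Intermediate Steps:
G = -110 (G = 5*(-22) = -110)
l = 5/1387 (l = 5/(((547 + 385) + 565) - 110) = 5/((932 + 565) - 110) = 5/(1497 - 110) = 5/1387 ≈ 0.0036049)
X(V) = 9 + V/4
-3376 - ((X(Q(2)) + 694) + l) = -3376 - (((9 + (¼)*2) + 694) + 5/1387) = -3376 - (((9 + ½) + 694) + 5/1387) = -3376 - ((19/2 + 694) + 5/1387) = -3376 - (1407/2 + 5/1387) = -3376 - 1*1951519/2774 = -3376 - 1951519/2774 = -11316543/2774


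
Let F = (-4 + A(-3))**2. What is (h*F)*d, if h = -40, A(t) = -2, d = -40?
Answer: 57600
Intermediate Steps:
F = 36 (F = (-4 - 2)**2 = (-6)**2 = 36)
(h*F)*d = -40*36*(-40) = -1440*(-40) = 57600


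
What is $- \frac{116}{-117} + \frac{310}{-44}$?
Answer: $- \frac{15583}{2574} \approx -6.054$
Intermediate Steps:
$- \frac{116}{-117} + \frac{310}{-44} = \left(-116\right) \left(- \frac{1}{117}\right) + 310 \left(- \frac{1}{44}\right) = \frac{116}{117} - \frac{155}{22} = - \frac{15583}{2574}$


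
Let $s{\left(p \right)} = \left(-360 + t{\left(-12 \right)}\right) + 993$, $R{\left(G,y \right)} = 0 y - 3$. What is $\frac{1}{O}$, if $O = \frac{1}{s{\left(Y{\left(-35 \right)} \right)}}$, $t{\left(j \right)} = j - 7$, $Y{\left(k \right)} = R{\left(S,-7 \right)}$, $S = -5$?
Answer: $614$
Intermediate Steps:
$R{\left(G,y \right)} = -3$ ($R{\left(G,y \right)} = 0 - 3 = -3$)
$Y{\left(k \right)} = -3$
$t{\left(j \right)} = -7 + j$
$s{\left(p \right)} = 614$ ($s{\left(p \right)} = \left(-360 - 19\right) + 993 = -379 + 993 = 614$)
$O = \frac{1}{614} \approx 0.0016287$
$\frac{1}{O} = \frac{1}{\frac{1}{614}} = 614$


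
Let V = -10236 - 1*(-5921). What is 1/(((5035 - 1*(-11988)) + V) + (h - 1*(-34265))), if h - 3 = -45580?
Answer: 1/1396 ≈ 0.00071633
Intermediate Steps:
V = -4315 (V = -10236 + 5921 = -4315)
h = -45577 (h = 3 - 45580 = -45577)
1/(((5035 - 1*(-11988)) + V) + (h - 1*(-34265))) = 1/(((5035 - 1*(-11988)) - 4315) + (-45577 - 1*(-34265))) = 1/(((5035 + 11988) - 4315) + (-45577 + 34265)) = 1/((17023 - 4315) - 11312) = 1/(12708 - 11312) = 1/1396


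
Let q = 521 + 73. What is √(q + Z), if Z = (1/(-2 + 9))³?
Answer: √1426201/49 ≈ 24.372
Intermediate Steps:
q = 594
Z = 1/343 (Z = (1/7)³ = (⅐)³ = 1/343 ≈ 0.0029155)
√(q + Z) = √(594 + 1/343) = √(203743/343) = √1426201/49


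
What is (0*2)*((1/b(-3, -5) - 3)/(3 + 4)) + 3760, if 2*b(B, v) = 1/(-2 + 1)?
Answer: 3760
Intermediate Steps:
b(B, v) = -½ (b(B, v) = 1/(2*(-2 + 1)) = (½)/(-1) = (½)*(-1) = -½)
(0*2)*((1/b(-3, -5) - 3)/(3 + 4)) + 3760 = (0*2)*((1/(-½) - 3)/(3 + 4)) + 3760 = 0*((-2 - 3)/7) + 3760 = 0*(-5*⅐) + 3760 = 0*(-5/7) + 3760 = 0 + 3760 = 3760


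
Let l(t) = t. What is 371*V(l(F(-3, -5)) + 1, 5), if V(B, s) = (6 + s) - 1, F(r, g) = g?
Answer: 3710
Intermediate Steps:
V(B, s) = 5 + s
371*V(l(F(-3, -5)) + 1, 5) = 371*(5 + 5) = 371*10 = 3710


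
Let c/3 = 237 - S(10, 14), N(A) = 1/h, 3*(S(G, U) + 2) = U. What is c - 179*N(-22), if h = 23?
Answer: 15990/23 ≈ 695.22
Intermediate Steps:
S(G, U) = -2 + U/3
N(A) = 1/23
c = 703 (c = 3*(237 - (-2 + (1/3)*14)) = 3*(237 - (-2 + 14/3)) = 3*(237 - 1*8/3) = 3*(237 - 8/3) = 3*(703/3) = 703)
c - 179*N(-22) = 703 - 179*1/23 = 703 - 179/23 = 15990/23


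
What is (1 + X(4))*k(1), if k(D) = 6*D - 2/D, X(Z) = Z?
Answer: 20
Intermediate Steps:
k(D) = -2/D + 6*D
(1 + X(4))*k(1) = (1 + 4)*(-2/1 + 6*1) = 5*(-2*1 + 6) = 5*(-2 + 6) = 5*4 = 20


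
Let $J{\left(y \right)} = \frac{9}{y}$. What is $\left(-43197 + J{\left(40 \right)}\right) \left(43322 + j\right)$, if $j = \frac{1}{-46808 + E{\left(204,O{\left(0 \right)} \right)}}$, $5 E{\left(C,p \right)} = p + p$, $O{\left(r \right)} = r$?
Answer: $- \frac{700760952422685}{374464} \approx -1.8714 \cdot 10^{9}$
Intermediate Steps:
$E{\left(C,p \right)} = \frac{2 p}{5}$ ($E{\left(C,p \right)} = \frac{p + p}{5} = \frac{2 p}{5}$)
$j = - \frac{1}{46808}$ ($j = \frac{1}{-46808 + \frac{2}{5} \cdot 0} = \frac{1}{-46808 + 0} = \frac{1}{-46808} = - \frac{1}{46808} \approx -2.1364 \cdot 10^{-5}$)
$\left(-43197 + J{\left(40 \right)}\right) \left(43322 + j\right) = \left(-43197 + \frac{9}{40}\right) \left(43322 - \frac{1}{46808}\right) = \left(-43197 + 9 \cdot \frac{1}{40}\right) \frac{2027816175}{46808} = \left(-43197 + \frac{9}{40}\right) \frac{2027816175}{46808} = \left(- \frac{1727871}{40}\right) \frac{2027816175}{46808} = - \frac{700760952422685}{374464}$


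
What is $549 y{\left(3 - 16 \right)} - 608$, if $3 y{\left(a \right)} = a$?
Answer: $-2987$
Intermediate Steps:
$y{\left(a \right)} = \frac{a}{3}$
$549 y{\left(3 - 16 \right)} - 608 = 549 \frac{3 - 16}{3} - 608 = 549 \cdot \frac{1}{3} \left(-13\right) - 608 = 549 \left(- \frac{13}{3}\right) - 608 = -2379 - 608 = -2987$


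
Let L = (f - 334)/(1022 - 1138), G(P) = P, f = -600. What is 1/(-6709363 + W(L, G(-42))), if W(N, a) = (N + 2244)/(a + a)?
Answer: -4872/32688147155 ≈ -1.4904e-7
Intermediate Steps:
L = 467/58 (L = (-600 - 334)/(1022 - 1138) = -934/(-116) = -934*(-1/116) = 467/58 ≈ 8.0517)
W(N, a) = (2244 + N)/(2*a) (W(N, a) = (2244 + N)/((2*a)) = (2244 + N)*(1/(2*a)) = (2244 + N)/(2*a))
1/(-6709363 + W(L, G(-42))) = 1/(-6709363 + (½)*(2244 + 467/58)/(-42)) = 1/(-6709363 + (½)*(-1/42)*(130619/58)) = 1/(-6709363 - 130619/4872) = 1/(-32688147155/4872) = -4872/32688147155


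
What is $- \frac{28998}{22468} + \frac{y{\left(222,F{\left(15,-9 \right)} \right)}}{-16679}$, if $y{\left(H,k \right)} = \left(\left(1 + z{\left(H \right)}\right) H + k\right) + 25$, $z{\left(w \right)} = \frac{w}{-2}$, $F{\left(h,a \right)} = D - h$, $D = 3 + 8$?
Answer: $\frac{32269545}{187371886} \approx 0.17222$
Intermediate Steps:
$D = 11$
$F{\left(h,a \right)} = 11 - h$
$z{\left(w \right)} = - \frac{w}{2}$ ($z{\left(w \right)} = w \left(- \frac{1}{2}\right) = - \frac{w}{2}$)
$y{\left(H,k \right)} = 25 + k + H \left(1 - \frac{H}{2}\right)$ ($y{\left(H,k \right)} = \left(\left(1 - \frac{H}{2}\right) H + k\right) + 25 = \left(H \left(1 - \frac{H}{2}\right) + k\right) + 25 = \left(k + H \left(1 - \frac{H}{2}\right)\right) + 25 = 25 + k + H \left(1 - \frac{H}{2}\right)$)
$- \frac{28998}{22468} + \frac{y{\left(222,F{\left(15,-9 \right)} \right)}}{-16679} = - \frac{28998}{22468} + \frac{25 + 222 + \left(11 - 15\right) - \frac{222^{2}}{2}}{-16679} = \left(-28998\right) \frac{1}{22468} + \left(25 + 222 + \left(11 - 15\right) - 24642\right) \left(- \frac{1}{16679}\right) = - \frac{14499}{11234} + \left(25 + 222 - 4 - 24642\right) \left(- \frac{1}{16679}\right) = - \frac{14499}{11234} - - \frac{24399}{16679} = - \frac{14499}{11234} + \frac{24399}{16679} = \frac{32269545}{187371886}$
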